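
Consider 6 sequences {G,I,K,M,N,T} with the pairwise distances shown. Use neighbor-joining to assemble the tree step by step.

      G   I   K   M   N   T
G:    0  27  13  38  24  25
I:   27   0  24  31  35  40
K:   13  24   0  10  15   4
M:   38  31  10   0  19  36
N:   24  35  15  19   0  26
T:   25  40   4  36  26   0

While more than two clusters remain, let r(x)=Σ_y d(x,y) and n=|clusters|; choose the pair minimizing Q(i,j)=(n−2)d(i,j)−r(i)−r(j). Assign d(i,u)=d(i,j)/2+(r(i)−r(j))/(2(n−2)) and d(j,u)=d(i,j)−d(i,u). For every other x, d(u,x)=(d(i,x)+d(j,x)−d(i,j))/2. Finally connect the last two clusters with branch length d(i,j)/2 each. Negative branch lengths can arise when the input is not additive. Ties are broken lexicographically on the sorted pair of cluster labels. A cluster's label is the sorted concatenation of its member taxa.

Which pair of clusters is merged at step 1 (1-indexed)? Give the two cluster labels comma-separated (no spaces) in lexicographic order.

K,T

1. join K+T (d=4, Q=-181) ⇒ KT; edges |K|=-49/8, |T|=81/8
  updated: d(G,KT)=17, d(I,KT)=30, d(KT,M)=21, d(KT,N)=37/2
2. join M+N (d=19, Q=-297/2) ⇒ MN; edges |M|=139/12, |N|=89/12
  updated: d(G,MN)=43/2, d(I,MN)=47/2, d(KT,MN)=41/4
3. join G+I (d=27, Q=-92) ⇒ GI; edges |G|=39/4, |I|=69/4
  updated: d(GI,KT)=10, d(GI,MN)=9
4. join GI+KT (d=10, Q=-117/4) ⇒ GIKT; edges |GI|=35/8, |KT|=45/8
  updated: d(GIKT,MN)=37/8
5. join GIKT+MN (d=37/8) ⇒ GIKMNT; edges |GIKT|=37/16, |MN|=37/16
final tree: (((G:39/4,I:69/4):35/8,(K:-49/8,T:81/8):45/8):37/16,(M:139/12,N:89/12):37/16)
total length: 517/8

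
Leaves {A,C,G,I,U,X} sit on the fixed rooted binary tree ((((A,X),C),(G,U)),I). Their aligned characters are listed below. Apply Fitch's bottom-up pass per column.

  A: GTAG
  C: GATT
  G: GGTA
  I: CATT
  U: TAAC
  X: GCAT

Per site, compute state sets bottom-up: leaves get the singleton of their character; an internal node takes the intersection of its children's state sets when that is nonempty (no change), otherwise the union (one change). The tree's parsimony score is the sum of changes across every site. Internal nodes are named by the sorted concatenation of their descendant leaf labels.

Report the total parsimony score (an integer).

10

AX@0: {G} ∩ {G} = {G} (intersection, +0)
ACX@0: {G} ∩ {G} = {G} (intersection, +0)
GU@0: {G} ∪ {T} = {G,T} (union, +1)
ACGUX@0: {G} ∩ {G,T} = {G} (intersection, +0)
ACGIUX@0: {G} ∪ {C} = {C,G} (union, +1)
AX@1: {T} ∪ {C} = {C,T} (union, +1)
ACX@1: {C,T} ∪ {A} = {A,C,T} (union, +1)
GU@1: {G} ∪ {A} = {A,G} (union, +1)
ACGUX@1: {A,C,T} ∩ {A,G} = {A} (intersection, +0)
ACGIUX@1: {A} ∩ {A} = {A} (intersection, +0)
AX@2: {A} ∩ {A} = {A} (intersection, +0)
ACX@2: {A} ∪ {T} = {A,T} (union, +1)
GU@2: {T} ∪ {A} = {A,T} (union, +1)
ACGUX@2: {A,T} ∩ {A,T} = {A,T} (intersection, +0)
ACGIUX@2: {A,T} ∩ {T} = {T} (intersection, +0)
AX@3: {G} ∪ {T} = {G,T} (union, +1)
ACX@3: {G,T} ∩ {T} = {T} (intersection, +0)
GU@3: {A} ∪ {C} = {A,C} (union, +1)
ACGUX@3: {T} ∪ {A,C} = {A,C,T} (union, +1)
ACGIUX@3: {A,C,T} ∩ {T} = {T} (intersection, +0)
per-site changes: [2, 3, 2, 3]; total = 10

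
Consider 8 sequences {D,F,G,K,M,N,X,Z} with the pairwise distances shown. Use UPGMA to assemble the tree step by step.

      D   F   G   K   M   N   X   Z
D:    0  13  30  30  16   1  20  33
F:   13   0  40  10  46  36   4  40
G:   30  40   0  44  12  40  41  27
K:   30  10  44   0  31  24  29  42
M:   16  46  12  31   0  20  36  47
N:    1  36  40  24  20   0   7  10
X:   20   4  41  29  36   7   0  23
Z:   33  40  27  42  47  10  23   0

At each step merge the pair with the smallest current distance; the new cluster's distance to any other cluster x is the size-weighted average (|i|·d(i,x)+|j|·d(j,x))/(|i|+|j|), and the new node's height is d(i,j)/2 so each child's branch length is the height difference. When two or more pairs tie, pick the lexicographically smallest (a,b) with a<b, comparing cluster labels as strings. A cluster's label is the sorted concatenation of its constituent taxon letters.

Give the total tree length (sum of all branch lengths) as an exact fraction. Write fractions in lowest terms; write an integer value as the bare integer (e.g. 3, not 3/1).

1. join D+N (d=1) ⇒ DN; edges |D|=1/2, |N|=1/2
  updated: d(DN,F)=49/2, d(DN,G)=35, d(DN,K)=27, d(DN,M)=18, d(DN,X)=27/2, d(DN,Z)=43/2
2. join F+X (d=4) ⇒ FX; edges |F|=2, |X|=2
  updated: d(DN,FX)=19, d(FX,G)=81/2, d(FX,K)=39/2, d(FX,M)=41, d(FX,Z)=63/2
3. join G+M (d=12) ⇒ GM; edges |G|=6, |M|=6
  updated: d(DN,GM)=53/2, d(FX,GM)=163/4, d(GM,K)=75/2, d(GM,Z)=37
4. join DN+FX (d=19) ⇒ DFNX; edges |DN|=9, |FX|=15/2
  updated: d(DFNX,GM)=269/8, d(DFNX,K)=93/4, d(DFNX,Z)=53/2
5. join DFNX+K (d=93/4) ⇒ DFKNX; edges |DFNX|=17/8, |K|=93/8
  updated: d(DFKNX,GM)=172/5, d(DFKNX,Z)=148/5
6. join DFKNX+Z (d=148/5) ⇒ DFKNXZ; edges |DFKNX|=127/40, |Z|=74/5
  updated: d(DFKNXZ,GM)=209/6
7. join DFKNXZ+GM (d=209/6) ⇒ DFGKMNXZ; edges |DFKNXZ|=157/60, |GM|=137/12
final tree: (((((D:1/2,N:1/2):9,(F:2,X:2):15/2):17/8,K:93/8):127/40,Z:74/5):157/60,(G:6,M:6):137/12)
total length: 9511/120

9511/120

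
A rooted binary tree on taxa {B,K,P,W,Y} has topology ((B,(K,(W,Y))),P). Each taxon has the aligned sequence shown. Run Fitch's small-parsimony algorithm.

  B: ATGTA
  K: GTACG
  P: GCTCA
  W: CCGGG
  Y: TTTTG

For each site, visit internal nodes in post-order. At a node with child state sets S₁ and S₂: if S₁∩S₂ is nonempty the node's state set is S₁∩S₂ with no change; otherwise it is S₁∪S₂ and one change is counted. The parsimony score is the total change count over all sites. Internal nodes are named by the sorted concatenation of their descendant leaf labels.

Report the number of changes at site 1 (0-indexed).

WY@0: {C} ∪ {T} = {C,T} (union, +1)
KWY@0: {G} ∪ {C,T} = {C,G,T} (union, +1)
BKWY@0: {A} ∪ {C,G,T} = {A,C,G,T} (union, +1)
BKPWY@0: {A,C,G,T} ∩ {G} = {G} (intersection, +0)
WY@1: {C} ∪ {T} = {C,T} (union, +1)
KWY@1: {T} ∩ {C,T} = {T} (intersection, +0)
BKWY@1: {T} ∩ {T} = {T} (intersection, +0)
BKPWY@1: {T} ∪ {C} = {C,T} (union, +1)
WY@2: {G} ∪ {T} = {G,T} (union, +1)
KWY@2: {A} ∪ {G,T} = {A,G,T} (union, +1)
BKWY@2: {G} ∩ {A,G,T} = {G} (intersection, +0)
BKPWY@2: {G} ∪ {T} = {G,T} (union, +1)
WY@3: {G} ∪ {T} = {G,T} (union, +1)
KWY@3: {C} ∪ {G,T} = {C,G,T} (union, +1)
BKWY@3: {T} ∩ {C,G,T} = {T} (intersection, +0)
BKPWY@3: {T} ∪ {C} = {C,T} (union, +1)
WY@4: {G} ∩ {G} = {G} (intersection, +0)
KWY@4: {G} ∩ {G} = {G} (intersection, +0)
BKWY@4: {A} ∪ {G} = {A,G} (union, +1)
BKPWY@4: {A,G} ∩ {A} = {A} (intersection, +0)
per-site changes: [3, 2, 3, 3, 1]; total = 12

2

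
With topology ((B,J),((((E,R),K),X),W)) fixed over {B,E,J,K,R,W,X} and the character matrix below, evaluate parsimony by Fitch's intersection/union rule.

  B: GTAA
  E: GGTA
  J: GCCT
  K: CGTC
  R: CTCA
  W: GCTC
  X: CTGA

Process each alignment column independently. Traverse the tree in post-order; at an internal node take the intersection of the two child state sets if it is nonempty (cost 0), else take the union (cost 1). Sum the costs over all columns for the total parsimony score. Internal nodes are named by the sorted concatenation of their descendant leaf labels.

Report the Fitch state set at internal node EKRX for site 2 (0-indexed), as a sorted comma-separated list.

site 0, node BJ: B={G} ∩ J={G} → {G} (+0)
site 0, node ER: E={G} ∪ R={C} → {C,G} (+1)
site 0, node EKR: ER={C,G} ∩ K={C} → {C} (+0)
site 0, node EKRX: EKR={C} ∩ X={C} → {C} (+0)
site 0, node EKRWX: EKRX={C} ∪ W={G} → {C,G} (+1)
site 0, node BEJKRWX: BJ={G} ∩ EKRWX={C,G} → {G} (+0)
site 1, node BJ: B={T} ∪ J={C} → {C,T} (+1)
site 1, node ER: E={G} ∪ R={T} → {G,T} (+1)
site 1, node EKR: ER={G,T} ∩ K={G} → {G} (+0)
site 1, node EKRX: EKR={G} ∪ X={T} → {G,T} (+1)
site 1, node EKRWX: EKRX={G,T} ∪ W={C} → {C,G,T} (+1)
site 1, node BEJKRWX: BJ={C,T} ∩ EKRWX={C,G,T} → {C,T} (+0)
site 2, node BJ: B={A} ∪ J={C} → {A,C} (+1)
site 2, node ER: E={T} ∪ R={C} → {C,T} (+1)
site 2, node EKR: ER={C,T} ∩ K={T} → {T} (+0)
site 2, node EKRX: EKR={T} ∪ X={G} → {G,T} (+1)
site 2, node EKRWX: EKRX={G,T} ∩ W={T} → {T} (+0)
site 2, node BEJKRWX: BJ={A,C} ∪ EKRWX={T} → {A,C,T} (+1)
site 3, node BJ: B={A} ∪ J={T} → {A,T} (+1)
site 3, node ER: E={A} ∩ R={A} → {A} (+0)
site 3, node EKR: ER={A} ∪ K={C} → {A,C} (+1)
site 3, node EKRX: EKR={A,C} ∩ X={A} → {A} (+0)
site 3, node EKRWX: EKRX={A} ∪ W={C} → {A,C} (+1)
site 3, node BEJKRWX: BJ={A,T} ∩ EKRWX={A,C} → {A} (+0)
per-site changes: [2, 4, 4, 3]; total = 13

G,T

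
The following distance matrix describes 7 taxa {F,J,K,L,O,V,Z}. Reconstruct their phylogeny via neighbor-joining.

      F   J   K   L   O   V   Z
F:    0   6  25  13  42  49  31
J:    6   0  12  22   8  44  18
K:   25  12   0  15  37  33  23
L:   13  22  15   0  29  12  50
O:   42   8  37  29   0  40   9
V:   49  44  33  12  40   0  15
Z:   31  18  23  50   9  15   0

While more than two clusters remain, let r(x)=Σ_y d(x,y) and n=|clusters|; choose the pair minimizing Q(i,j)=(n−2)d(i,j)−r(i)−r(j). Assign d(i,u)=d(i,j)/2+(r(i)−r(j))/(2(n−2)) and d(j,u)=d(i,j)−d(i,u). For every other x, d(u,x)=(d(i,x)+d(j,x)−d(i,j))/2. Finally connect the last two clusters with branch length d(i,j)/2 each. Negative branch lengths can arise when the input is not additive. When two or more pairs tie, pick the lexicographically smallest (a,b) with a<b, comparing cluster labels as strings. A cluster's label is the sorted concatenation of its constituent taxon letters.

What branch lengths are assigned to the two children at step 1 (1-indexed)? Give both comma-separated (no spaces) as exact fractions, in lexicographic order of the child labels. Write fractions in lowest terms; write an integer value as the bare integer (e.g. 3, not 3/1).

iteration 1: select L,V (d=12, Q=-274); attach at lengths (4/5, 56/5); label the merged cluster LV
  updated: d(F,LV)=25, d(J,LV)=27, d(K,LV)=18, d(LV,O)=57/2, d(LV,Z)=53/2
iteration 2: select O,Z (d=9, Q=-196); attach at lengths (53/8, 19/8); label the merged cluster OZ
  updated: d(F,OZ)=32, d(J,OZ)=17/2, d(K,OZ)=51/2, d(LV,OZ)=23
iteration 3: select F,J (d=6, Q=-247/2); attach at lengths (35/4, -11/4); label the merged cluster FJ
  updated: d(FJ,K)=31/2, d(FJ,LV)=23, d(FJ,OZ)=69/4
iteration 4: select FJ,OZ (d=69/4, Q=-87); attach at lengths (49/8, 89/8); label the merged cluster FJOZ
  updated: d(FJOZ,K)=95/8, d(FJOZ,LV)=115/8
iteration 5: select FJOZ,K (d=95/8, Q=-177/4); attach at lengths (33/8, 31/4); label the merged cluster FJKOZ
  updated: d(FJKOZ,LV)=41/4
iteration 6: select FJKOZ,LV (d=41/4); attach at lengths (41/8, 41/8); label the merged cluster FJKLOVZ
final tree: ((((F:35/4,J:-11/4):49/8,(O:53/8,Z:19/8):89/8):33/8,K:31/4):41/8,(L:4/5,V:56/5):41/8)
total length: 531/8

4/5,56/5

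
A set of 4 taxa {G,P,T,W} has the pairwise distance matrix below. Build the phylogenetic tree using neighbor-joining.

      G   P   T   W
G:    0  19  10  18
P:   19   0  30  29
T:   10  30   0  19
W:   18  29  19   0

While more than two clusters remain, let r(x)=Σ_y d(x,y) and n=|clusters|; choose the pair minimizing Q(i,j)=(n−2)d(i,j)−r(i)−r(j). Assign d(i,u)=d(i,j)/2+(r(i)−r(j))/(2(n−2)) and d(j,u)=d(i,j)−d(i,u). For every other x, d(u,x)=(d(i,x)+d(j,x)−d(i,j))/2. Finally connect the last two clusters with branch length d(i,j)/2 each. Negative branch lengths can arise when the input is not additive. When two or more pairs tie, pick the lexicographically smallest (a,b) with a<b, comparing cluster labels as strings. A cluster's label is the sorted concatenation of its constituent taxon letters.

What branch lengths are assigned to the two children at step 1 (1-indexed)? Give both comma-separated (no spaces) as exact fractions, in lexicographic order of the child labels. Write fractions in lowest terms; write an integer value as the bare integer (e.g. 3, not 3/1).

7/4,69/4

step 1: merge (G,P) at d=19, Q=-87; branch lengths G→7/4, P→69/4; new cluster GP
  updated: d(GP,T)=21/2, d(GP,W)=14
step 2: merge (GP,T) at d=21/2, Q=-87/2; branch lengths GP→11/4, T→31/4; new cluster GPT
  updated: d(GPT,W)=45/4
step 3: merge (GPT,W) at d=45/4; branch lengths GPT→45/8, W→45/8; new cluster GPTW
final tree: (((G:7/4,P:69/4):11/4,T:31/4):45/8,W:45/8)
total length: 163/4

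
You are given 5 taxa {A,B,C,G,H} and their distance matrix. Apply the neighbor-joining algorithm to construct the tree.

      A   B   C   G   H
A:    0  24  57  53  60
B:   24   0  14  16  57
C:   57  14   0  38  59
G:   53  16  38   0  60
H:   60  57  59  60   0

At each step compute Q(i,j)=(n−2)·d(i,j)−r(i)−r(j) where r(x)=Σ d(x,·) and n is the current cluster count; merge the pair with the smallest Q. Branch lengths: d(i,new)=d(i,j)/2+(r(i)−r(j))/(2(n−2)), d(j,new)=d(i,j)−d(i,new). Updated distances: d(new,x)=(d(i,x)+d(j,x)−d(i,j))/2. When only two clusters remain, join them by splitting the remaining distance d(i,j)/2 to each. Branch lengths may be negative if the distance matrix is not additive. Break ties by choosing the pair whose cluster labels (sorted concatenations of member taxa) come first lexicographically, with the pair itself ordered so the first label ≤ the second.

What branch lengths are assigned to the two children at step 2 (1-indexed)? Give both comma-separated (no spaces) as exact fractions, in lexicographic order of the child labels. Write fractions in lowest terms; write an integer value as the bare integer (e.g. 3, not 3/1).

75/8,137/8

iteration 1: select A,H (d=60, Q=-250); attach at lengths (23, 37); label the merged cluster AH
  updated: d(AH,B)=21/2, d(AH,C)=28, d(AH,G)=53/2
iteration 2: select AH,G (d=53/2, Q=-185/2); attach at lengths (75/8, 137/8); label the merged cluster AGH
  updated: d(AGH,B)=0, d(AGH,C)=79/4
iteration 3: select AGH,B (d=0, Q=-135/4); attach at lengths (23/8, -23/8); label the merged cluster ABGH
  updated: d(ABGH,C)=135/8
iteration 4: select ABGH,C (d=135/8); attach at lengths (135/16, 135/16); label the merged cluster ABCGH
final tree: ((((A:23,H:37):75/8,G:137/8):23/8,B:-23/8):135/16,C:135/16)
total length: 827/8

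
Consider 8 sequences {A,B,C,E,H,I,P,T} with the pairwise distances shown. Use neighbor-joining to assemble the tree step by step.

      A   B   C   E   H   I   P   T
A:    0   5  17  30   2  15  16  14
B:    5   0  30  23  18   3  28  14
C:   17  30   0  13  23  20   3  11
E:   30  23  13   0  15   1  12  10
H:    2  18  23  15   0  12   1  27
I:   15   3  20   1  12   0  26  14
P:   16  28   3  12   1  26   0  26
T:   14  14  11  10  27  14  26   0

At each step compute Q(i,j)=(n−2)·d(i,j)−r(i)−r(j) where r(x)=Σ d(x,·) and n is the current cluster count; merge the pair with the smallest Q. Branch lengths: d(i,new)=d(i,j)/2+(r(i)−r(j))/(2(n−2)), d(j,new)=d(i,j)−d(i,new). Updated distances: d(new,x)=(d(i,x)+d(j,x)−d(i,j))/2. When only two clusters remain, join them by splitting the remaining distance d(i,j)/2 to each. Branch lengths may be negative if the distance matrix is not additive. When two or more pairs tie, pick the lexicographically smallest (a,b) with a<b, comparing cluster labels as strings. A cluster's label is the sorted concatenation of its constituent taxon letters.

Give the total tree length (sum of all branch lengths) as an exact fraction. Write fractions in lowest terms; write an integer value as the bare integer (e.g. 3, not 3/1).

step 1: merge (C,P) at d=3, Q=-211; branch lengths C→23/12, P→13/12; new cluster CP
  updated: d(A,CP)=15, d(B,CP)=55/2, d(CP,E)=11, d(CP,H)=21/2, d(CP,I)=43/2, d(CP,T)=17
step 2: merge (A,H) at d=2, Q=-311/2; branch lengths A→13/20, H→27/20; new cluster AH
  updated: d(AH,B)=21/2, d(AH,CP)=47/4, d(AH,E)=43/2, d(AH,I)=25/2, d(AH,T)=39/2
step 3: merge (B,I) at d=3, Q=-118; branch lengths B→19/4, I→-7/4; new cluster BI
  updated: d(AH,BI)=10, d(BI,CP)=23, d(BI,E)=21/2, d(BI,T)=25/2
step 4: merge (AH,CP) at d=47/4, Q=-361/4; branch lengths AH→47/8, CP→47/8; new cluster ACHP
  updated: d(ACHP,BI)=85/8, d(ACHP,E)=83/8, d(ACHP,T)=99/8
step 5: merge (ACHP,BI) at d=85/8, Q=-183/4; branch lengths ACHP→21/4, BI→43/8; new cluster ABCHIP
  updated: d(ABCHIP,E)=41/8, d(ABCHIP,T)=57/8
step 6: merge (ABCHIP,E) at d=41/8, Q=-89/4; branch lengths ABCHIP→9/8, E→4; new cluster ABCEHIP
  updated: d(ABCEHIP,T)=6
step 7: merge (ABCEHIP,T) at d=6; branch lengths ABCEHIP→3, T→3; new cluster ABCEHIPT
final tree: (((((A:13/20,H:27/20):47/8,(C:23/12,P:13/12):47/8):21/4,(B:19/4,I:-7/4):43/8):9/8,E:4):3,T:3)
total length: 83/2

83/2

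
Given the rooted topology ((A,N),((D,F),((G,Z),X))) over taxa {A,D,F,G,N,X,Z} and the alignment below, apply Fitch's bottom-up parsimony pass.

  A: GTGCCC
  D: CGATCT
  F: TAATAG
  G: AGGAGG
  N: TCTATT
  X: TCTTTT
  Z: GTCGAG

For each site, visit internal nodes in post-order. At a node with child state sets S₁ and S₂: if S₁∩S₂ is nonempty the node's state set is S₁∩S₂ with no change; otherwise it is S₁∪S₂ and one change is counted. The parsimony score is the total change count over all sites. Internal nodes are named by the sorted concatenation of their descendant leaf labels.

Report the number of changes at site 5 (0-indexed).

3

AN@0: {G} ∪ {T} = {G,T} (union, +1)
DF@0: {C} ∪ {T} = {C,T} (union, +1)
GZ@0: {A} ∪ {G} = {A,G} (union, +1)
GXZ@0: {A,G} ∪ {T} = {A,G,T} (union, +1)
DFGXZ@0: {C,T} ∩ {A,G,T} = {T} (intersection, +0)
ADFGNXZ@0: {G,T} ∩ {T} = {T} (intersection, +0)
AN@1: {T} ∪ {C} = {C,T} (union, +1)
DF@1: {G} ∪ {A} = {A,G} (union, +1)
GZ@1: {G} ∪ {T} = {G,T} (union, +1)
GXZ@1: {G,T} ∪ {C} = {C,G,T} (union, +1)
DFGXZ@1: {A,G} ∩ {C,G,T} = {G} (intersection, +0)
ADFGNXZ@1: {C,T} ∪ {G} = {C,G,T} (union, +1)
AN@2: {G} ∪ {T} = {G,T} (union, +1)
DF@2: {A} ∩ {A} = {A} (intersection, +0)
GZ@2: {G} ∪ {C} = {C,G} (union, +1)
GXZ@2: {C,G} ∪ {T} = {C,G,T} (union, +1)
DFGXZ@2: {A} ∪ {C,G,T} = {A,C,G,T} (union, +1)
ADFGNXZ@2: {G,T} ∩ {A,C,G,T} = {G,T} (intersection, +0)
AN@3: {C} ∪ {A} = {A,C} (union, +1)
DF@3: {T} ∩ {T} = {T} (intersection, +0)
GZ@3: {A} ∪ {G} = {A,G} (union, +1)
GXZ@3: {A,G} ∪ {T} = {A,G,T} (union, +1)
DFGXZ@3: {T} ∩ {A,G,T} = {T} (intersection, +0)
ADFGNXZ@3: {A,C} ∪ {T} = {A,C,T} (union, +1)
AN@4: {C} ∪ {T} = {C,T} (union, +1)
DF@4: {C} ∪ {A} = {A,C} (union, +1)
GZ@4: {G} ∪ {A} = {A,G} (union, +1)
GXZ@4: {A,G} ∪ {T} = {A,G,T} (union, +1)
DFGXZ@4: {A,C} ∩ {A,G,T} = {A} (intersection, +0)
ADFGNXZ@4: {C,T} ∪ {A} = {A,C,T} (union, +1)
AN@5: {C} ∪ {T} = {C,T} (union, +1)
DF@5: {T} ∪ {G} = {G,T} (union, +1)
GZ@5: {G} ∩ {G} = {G} (intersection, +0)
GXZ@5: {G} ∪ {T} = {G,T} (union, +1)
DFGXZ@5: {G,T} ∩ {G,T} = {G,T} (intersection, +0)
ADFGNXZ@5: {C,T} ∩ {G,T} = {T} (intersection, +0)
per-site changes: [4, 5, 4, 4, 5, 3]; total = 25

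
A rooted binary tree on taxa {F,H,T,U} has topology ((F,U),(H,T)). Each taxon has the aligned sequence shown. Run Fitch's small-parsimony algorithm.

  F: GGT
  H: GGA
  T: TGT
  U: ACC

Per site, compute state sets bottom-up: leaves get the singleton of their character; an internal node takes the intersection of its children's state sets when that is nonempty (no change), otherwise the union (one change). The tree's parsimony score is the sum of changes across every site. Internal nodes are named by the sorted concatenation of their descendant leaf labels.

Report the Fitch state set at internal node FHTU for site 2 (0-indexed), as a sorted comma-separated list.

T

site 0, node FU: F={G} ∪ U={A} → {A,G} (+1)
site 0, node HT: H={G} ∪ T={T} → {G,T} (+1)
site 0, node FHTU: FU={A,G} ∩ HT={G,T} → {G} (+0)
site 1, node FU: F={G} ∪ U={C} → {C,G} (+1)
site 1, node HT: H={G} ∩ T={G} → {G} (+0)
site 1, node FHTU: FU={C,G} ∩ HT={G} → {G} (+0)
site 2, node FU: F={T} ∪ U={C} → {C,T} (+1)
site 2, node HT: H={A} ∪ T={T} → {A,T} (+1)
site 2, node FHTU: FU={C,T} ∩ HT={A,T} → {T} (+0)
per-site changes: [2, 1, 2]; total = 5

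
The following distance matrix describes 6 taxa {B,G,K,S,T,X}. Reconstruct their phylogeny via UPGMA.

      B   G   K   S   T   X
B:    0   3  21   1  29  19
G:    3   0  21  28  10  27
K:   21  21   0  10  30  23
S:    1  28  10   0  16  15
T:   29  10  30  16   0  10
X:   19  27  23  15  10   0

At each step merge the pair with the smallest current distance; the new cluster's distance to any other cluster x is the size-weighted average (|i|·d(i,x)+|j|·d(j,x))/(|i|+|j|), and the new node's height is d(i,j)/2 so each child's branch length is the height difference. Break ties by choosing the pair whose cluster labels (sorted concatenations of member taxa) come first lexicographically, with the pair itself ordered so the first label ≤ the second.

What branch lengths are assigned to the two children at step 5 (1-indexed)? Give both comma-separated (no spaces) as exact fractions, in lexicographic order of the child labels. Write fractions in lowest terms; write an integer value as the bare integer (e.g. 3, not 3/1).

89/36,35/36

1. join B+S (d=1) ⇒ BS; edges |B|=1/2, |S|=1/2
  updated: d(BS,G)=31/2, d(BS,K)=31/2, d(BS,T)=45/2, d(BS,X)=17
2. join G+T (d=10) ⇒ GT; edges |G|=5, |T|=5
  updated: d(BS,GT)=19, d(GT,K)=51/2, d(GT,X)=37/2
3. join BS+K (d=31/2) ⇒ BKS; edges |BS|=29/4, |K|=31/4
  updated: d(BKS,GT)=127/6, d(BKS,X)=19
4. join GT+X (d=37/2) ⇒ GTX; edges |GT|=17/4, |X|=37/4
  updated: d(BKS,GTX)=184/9
5. join BKS+GTX (d=184/9) ⇒ BGKSTX; edges |BKS|=89/36, |GTX|=35/36
final tree: (((B:1/2,S:1/2):29/4,K:31/4):89/36,((G:5,T:5):17/4,X:37/4):35/36)
total length: 773/18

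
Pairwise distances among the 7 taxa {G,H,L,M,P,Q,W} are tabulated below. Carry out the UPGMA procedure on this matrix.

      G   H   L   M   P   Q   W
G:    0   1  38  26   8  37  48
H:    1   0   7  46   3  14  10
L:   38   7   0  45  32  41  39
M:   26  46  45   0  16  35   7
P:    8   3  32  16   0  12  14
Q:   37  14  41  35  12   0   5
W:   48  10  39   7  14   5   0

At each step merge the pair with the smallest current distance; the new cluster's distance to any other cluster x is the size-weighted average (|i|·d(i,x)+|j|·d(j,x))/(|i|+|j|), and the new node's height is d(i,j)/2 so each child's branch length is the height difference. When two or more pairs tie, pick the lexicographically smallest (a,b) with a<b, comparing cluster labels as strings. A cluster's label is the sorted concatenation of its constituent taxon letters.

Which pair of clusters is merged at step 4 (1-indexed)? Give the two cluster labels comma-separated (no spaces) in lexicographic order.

iteration 1: select G,H (d=1); attach at lengths (1/2, 1/2); label the merged cluster GH
  updated: d(GH,L)=45/2, d(GH,M)=36, d(GH,P)=11/2, d(GH,Q)=51/2, d(GH,W)=29
iteration 2: select Q,W (d=5); attach at lengths (5/2, 5/2); label the merged cluster QW
  updated: d(GH,QW)=109/4, d(L,QW)=40, d(M,QW)=21, d(P,QW)=13
iteration 3: select GH,P (d=11/2); attach at lengths (9/4, 11/4); label the merged cluster GHP
  updated: d(GHP,L)=77/3, d(GHP,M)=88/3, d(GHP,QW)=45/2
iteration 4: select M,QW (d=21); attach at lengths (21/2, 8); label the merged cluster MQW
  updated: d(GHP,MQW)=223/9, d(L,MQW)=125/3
iteration 5: select GHP,MQW (d=223/9); attach at lengths (347/36, 17/9); label the merged cluster GHMPQW
  updated: d(GHMPQW,L)=101/3
iteration 6: select GHMPQW,L (d=101/3); attach at lengths (40/9, 101/6); label the merged cluster GHLMPQW
final tree: ((((G:1/2,H:1/2):9/4,P:11/4):347/36,(M:21/2,(Q:5/2,W:5/2):8):17/9):40/9,L:101/6)
total length: 2243/36

M,QW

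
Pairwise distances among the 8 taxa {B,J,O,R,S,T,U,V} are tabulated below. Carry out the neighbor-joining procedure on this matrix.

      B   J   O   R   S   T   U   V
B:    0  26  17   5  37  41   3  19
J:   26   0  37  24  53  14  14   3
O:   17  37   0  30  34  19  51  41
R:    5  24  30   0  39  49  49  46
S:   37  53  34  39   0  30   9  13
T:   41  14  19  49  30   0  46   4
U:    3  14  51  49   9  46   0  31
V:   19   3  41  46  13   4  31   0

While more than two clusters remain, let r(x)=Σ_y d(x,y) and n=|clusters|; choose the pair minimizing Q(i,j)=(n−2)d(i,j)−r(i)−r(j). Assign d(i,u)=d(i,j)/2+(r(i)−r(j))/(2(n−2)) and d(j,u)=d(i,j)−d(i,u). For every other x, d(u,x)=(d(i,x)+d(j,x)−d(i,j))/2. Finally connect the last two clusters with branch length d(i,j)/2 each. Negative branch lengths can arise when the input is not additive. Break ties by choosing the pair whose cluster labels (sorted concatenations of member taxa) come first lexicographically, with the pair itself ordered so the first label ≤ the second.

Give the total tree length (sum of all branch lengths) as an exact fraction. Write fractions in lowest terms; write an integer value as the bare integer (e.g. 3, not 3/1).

1. join S+U (d=9, Q=-364) ⇒ SU; edges |S|=11/2, |U|=7/2
  updated: d(B,SU)=31/2, d(J,SU)=29, d(O,SU)=38, d(R,SU)=79/2, d(SU,T)=67/2, d(SU,V)=35/2
2. join B+R (d=5, Q=-292) ⇒ BR; edges |B|=-9/2, |R|=19/2
  updated: d(BR,J)=45/2, d(BR,O)=21, d(BR,SU)=25, d(BR,T)=85/2, d(BR,V)=30
3. join BR+O (d=21, Q=-213) ⇒ BOR; edges |BR|=69/8, |O|=99/8
  updated: d(BOR,J)=77/4, d(BOR,SU)=21, d(BOR,T)=81/4, d(BOR,V)=25
4. join BOR+SU (d=21, Q=-247/2) ⇒ BORSU; edges |BOR|=95/12, |SU|=157/12
  updated: d(BORSU,J)=109/8, d(BORSU,T)=131/8, d(BORSU,V)=43/4
5. join BORSU+J (d=109/8, Q=-353/8) ⇒ BJORSU; edges |BORSU|=299/32, |J|=137/32
  updated: d(BJORSU,T)=67/8, d(BJORSU,V)=1/16
6. join BJORSU+T (d=67/8, Q=-199/16) ⇒ BJORSTU; edges |BJORSU|=71/32, |T|=197/32
  updated: d(BJORSTU,V)=-69/32
7. join BJORSTU+V (d=-69/32) ⇒ BJORSTUV; edges |BJORSTU|=-69/64, |V|=-69/64
final tree: ((((((B:-9/2,R:19/2):69/8,O:99/8):95/12,(S:11/2,U:7/2):157/12):299/32,J:137/32):71/32,T:197/32):-69/64,V:-69/64)
total length: 2427/32

2427/32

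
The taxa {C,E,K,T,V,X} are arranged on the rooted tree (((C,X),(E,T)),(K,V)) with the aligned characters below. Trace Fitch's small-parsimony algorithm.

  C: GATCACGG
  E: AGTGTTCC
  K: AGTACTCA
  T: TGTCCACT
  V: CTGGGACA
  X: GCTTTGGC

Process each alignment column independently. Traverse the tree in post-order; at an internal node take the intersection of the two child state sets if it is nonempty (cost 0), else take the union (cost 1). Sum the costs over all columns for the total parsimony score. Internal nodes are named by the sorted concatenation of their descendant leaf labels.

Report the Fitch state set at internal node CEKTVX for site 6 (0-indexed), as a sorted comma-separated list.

CX@0: {G} ∩ {G} = {G} (intersection, +0)
ET@0: {A} ∪ {T} = {A,T} (union, +1)
CETX@0: {G} ∪ {A,T} = {A,G,T} (union, +1)
KV@0: {A} ∪ {C} = {A,C} (union, +1)
CEKTVX@0: {A,G,T} ∩ {A,C} = {A} (intersection, +0)
CX@1: {A} ∪ {C} = {A,C} (union, +1)
ET@1: {G} ∩ {G} = {G} (intersection, +0)
CETX@1: {A,C} ∪ {G} = {A,C,G} (union, +1)
KV@1: {G} ∪ {T} = {G,T} (union, +1)
CEKTVX@1: {A,C,G} ∩ {G,T} = {G} (intersection, +0)
CX@2: {T} ∩ {T} = {T} (intersection, +0)
ET@2: {T} ∩ {T} = {T} (intersection, +0)
CETX@2: {T} ∩ {T} = {T} (intersection, +0)
KV@2: {T} ∪ {G} = {G,T} (union, +1)
CEKTVX@2: {T} ∩ {G,T} = {T} (intersection, +0)
CX@3: {C} ∪ {T} = {C,T} (union, +1)
ET@3: {G} ∪ {C} = {C,G} (union, +1)
CETX@3: {C,T} ∩ {C,G} = {C} (intersection, +0)
KV@3: {A} ∪ {G} = {A,G} (union, +1)
CEKTVX@3: {C} ∪ {A,G} = {A,C,G} (union, +1)
CX@4: {A} ∪ {T} = {A,T} (union, +1)
ET@4: {T} ∪ {C} = {C,T} (union, +1)
CETX@4: {A,T} ∩ {C,T} = {T} (intersection, +0)
KV@4: {C} ∪ {G} = {C,G} (union, +1)
CEKTVX@4: {T} ∪ {C,G} = {C,G,T} (union, +1)
CX@5: {C} ∪ {G} = {C,G} (union, +1)
ET@5: {T} ∪ {A} = {A,T} (union, +1)
CETX@5: {C,G} ∪ {A,T} = {A,C,G,T} (union, +1)
KV@5: {T} ∪ {A} = {A,T} (union, +1)
CEKTVX@5: {A,C,G,T} ∩ {A,T} = {A,T} (intersection, +0)
CX@6: {G} ∩ {G} = {G} (intersection, +0)
ET@6: {C} ∩ {C} = {C} (intersection, +0)
CETX@6: {G} ∪ {C} = {C,G} (union, +1)
KV@6: {C} ∩ {C} = {C} (intersection, +0)
CEKTVX@6: {C,G} ∩ {C} = {C} (intersection, +0)
CX@7: {G} ∪ {C} = {C,G} (union, +1)
ET@7: {C} ∪ {T} = {C,T} (union, +1)
CETX@7: {C,G} ∩ {C,T} = {C} (intersection, +0)
KV@7: {A} ∩ {A} = {A} (intersection, +0)
CEKTVX@7: {C} ∪ {A} = {A,C} (union, +1)
per-site changes: [3, 3, 1, 4, 4, 4, 1, 3]; total = 23

C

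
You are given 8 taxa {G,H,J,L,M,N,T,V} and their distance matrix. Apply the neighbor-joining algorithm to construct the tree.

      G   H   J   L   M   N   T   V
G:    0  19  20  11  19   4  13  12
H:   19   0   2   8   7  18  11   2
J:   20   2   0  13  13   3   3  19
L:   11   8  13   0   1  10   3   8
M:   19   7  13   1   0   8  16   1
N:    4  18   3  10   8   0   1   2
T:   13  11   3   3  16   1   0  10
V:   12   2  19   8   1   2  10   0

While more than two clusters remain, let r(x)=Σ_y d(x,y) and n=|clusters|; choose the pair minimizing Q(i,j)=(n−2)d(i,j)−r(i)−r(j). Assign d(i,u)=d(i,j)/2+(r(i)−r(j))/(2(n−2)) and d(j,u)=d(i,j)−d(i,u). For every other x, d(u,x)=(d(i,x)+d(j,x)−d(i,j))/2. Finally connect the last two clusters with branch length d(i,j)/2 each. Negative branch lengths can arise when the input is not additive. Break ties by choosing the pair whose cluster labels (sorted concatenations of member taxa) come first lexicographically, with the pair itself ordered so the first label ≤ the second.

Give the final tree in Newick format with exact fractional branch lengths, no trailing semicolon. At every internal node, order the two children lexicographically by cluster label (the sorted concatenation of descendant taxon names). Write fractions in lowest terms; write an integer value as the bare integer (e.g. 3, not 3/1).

1. join H+J (d=2, Q=-128) ⇒ HJ; edges |H|=1/2, |J|=3/2
  updated: d(G,HJ)=37/2, d(HJ,L)=19/2, d(HJ,M)=9, d(HJ,N)=19/2, d(HJ,T)=6, d(HJ,V)=19/2
2. join G+N (d=4, Q=-92) ⇒ GN; edges |G|=63/10, |N|=-23/10
  updated: d(GN,HJ)=12, d(GN,L)=17/2, d(GN,M)=23/2, d(GN,T)=5, d(GN,V)=5
3. join M+V (d=1, Q=-68) ⇒ MV; edges |M|=9/8, |V|=-1/8
  updated: d(GN,MV)=31/4, d(HJ,MV)=35/4, d(L,MV)=4, d(MV,T)=25/2
4. join L+MV (d=4, Q=-46) ⇒ LMV; edges |L|=2/3, |MV|=10/3
  updated: d(GN,LMV)=49/8, d(HJ,LMV)=57/8, d(LMV,T)=23/4
5. join GN+LMV (d=49/8, Q=-239/8) ⇒ GLMNV; edges |GN|=131/32, |LMV|=65/32
  updated: d(GLMNV,HJ)=13/2, d(GLMNV,T)=37/16
6. join GLMNV+HJ (d=13/2, Q=-237/16) ⇒ GHJLMNV; edges |GLMNV|=45/32, |HJ|=163/32
  updated: d(GHJLMNV,T)=29/32
7. join GHJLMNV+T (d=29/32) ⇒ GHJLMNTV; edges |GHJLMNV|=29/64, |T|=29/64
final tree: ((((G:63/10,N:-23/10):131/32,(L:2/3,(M:9/8,V:-1/8):10/3):65/32):45/32,(H:1/2,J:3/2):163/32):29/64,T:29/64)
total length: 785/32

((((G:63/10,N:-23/10):131/32,(L:2/3,(M:9/8,V:-1/8):10/3):65/32):45/32,(H:1/2,J:3/2):163/32):29/64,T:29/64)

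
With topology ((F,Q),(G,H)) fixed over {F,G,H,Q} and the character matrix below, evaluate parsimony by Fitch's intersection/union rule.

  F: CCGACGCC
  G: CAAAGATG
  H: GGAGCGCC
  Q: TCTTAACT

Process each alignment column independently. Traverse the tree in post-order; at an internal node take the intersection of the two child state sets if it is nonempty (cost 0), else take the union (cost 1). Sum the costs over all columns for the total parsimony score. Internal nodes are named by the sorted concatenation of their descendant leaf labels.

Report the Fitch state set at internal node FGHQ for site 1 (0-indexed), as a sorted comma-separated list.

[col 0] FQ: children F:{C}, Q:{T} ∪→ {C,T}; cost 1
[col 0] GH: children G:{C}, H:{G} ∪→ {C,G}; cost 1
[col 0] FGHQ: children FQ:{C,T}, GH:{C,G} ∩→ {C}; cost 0
[col 1] FQ: children F:{C}, Q:{C} ∩→ {C}; cost 0
[col 1] GH: children G:{A}, H:{G} ∪→ {A,G}; cost 1
[col 1] FGHQ: children FQ:{C}, GH:{A,G} ∪→ {A,C,G}; cost 1
[col 2] FQ: children F:{G}, Q:{T} ∪→ {G,T}; cost 1
[col 2] GH: children G:{A}, H:{A} ∩→ {A}; cost 0
[col 2] FGHQ: children FQ:{G,T}, GH:{A} ∪→ {A,G,T}; cost 1
[col 3] FQ: children F:{A}, Q:{T} ∪→ {A,T}; cost 1
[col 3] GH: children G:{A}, H:{G} ∪→ {A,G}; cost 1
[col 3] FGHQ: children FQ:{A,T}, GH:{A,G} ∩→ {A}; cost 0
[col 4] FQ: children F:{C}, Q:{A} ∪→ {A,C}; cost 1
[col 4] GH: children G:{G}, H:{C} ∪→ {C,G}; cost 1
[col 4] FGHQ: children FQ:{A,C}, GH:{C,G} ∩→ {C}; cost 0
[col 5] FQ: children F:{G}, Q:{A} ∪→ {A,G}; cost 1
[col 5] GH: children G:{A}, H:{G} ∪→ {A,G}; cost 1
[col 5] FGHQ: children FQ:{A,G}, GH:{A,G} ∩→ {A,G}; cost 0
[col 6] FQ: children F:{C}, Q:{C} ∩→ {C}; cost 0
[col 6] GH: children G:{T}, H:{C} ∪→ {C,T}; cost 1
[col 6] FGHQ: children FQ:{C}, GH:{C,T} ∩→ {C}; cost 0
[col 7] FQ: children F:{C}, Q:{T} ∪→ {C,T}; cost 1
[col 7] GH: children G:{G}, H:{C} ∪→ {C,G}; cost 1
[col 7] FGHQ: children FQ:{C,T}, GH:{C,G} ∩→ {C}; cost 0
per-site changes: [2, 2, 2, 2, 2, 2, 1, 2]; total = 15

A,C,G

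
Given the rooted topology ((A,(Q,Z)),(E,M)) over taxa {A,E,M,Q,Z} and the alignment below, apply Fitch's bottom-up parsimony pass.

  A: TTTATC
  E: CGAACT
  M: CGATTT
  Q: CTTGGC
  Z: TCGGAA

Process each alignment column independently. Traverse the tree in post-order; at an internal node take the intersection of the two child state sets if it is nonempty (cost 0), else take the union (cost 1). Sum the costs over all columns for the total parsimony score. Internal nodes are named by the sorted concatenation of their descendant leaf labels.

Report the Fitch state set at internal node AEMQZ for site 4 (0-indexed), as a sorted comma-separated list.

QZ@0: {C} ∪ {T} = {C,T} (union, +1)
AQZ@0: {T} ∩ {C,T} = {T} (intersection, +0)
EM@0: {C} ∩ {C} = {C} (intersection, +0)
AEMQZ@0: {T} ∪ {C} = {C,T} (union, +1)
QZ@1: {T} ∪ {C} = {C,T} (union, +1)
AQZ@1: {T} ∩ {C,T} = {T} (intersection, +0)
EM@1: {G} ∩ {G} = {G} (intersection, +0)
AEMQZ@1: {T} ∪ {G} = {G,T} (union, +1)
QZ@2: {T} ∪ {G} = {G,T} (union, +1)
AQZ@2: {T} ∩ {G,T} = {T} (intersection, +0)
EM@2: {A} ∩ {A} = {A} (intersection, +0)
AEMQZ@2: {T} ∪ {A} = {A,T} (union, +1)
QZ@3: {G} ∩ {G} = {G} (intersection, +0)
AQZ@3: {A} ∪ {G} = {A,G} (union, +1)
EM@3: {A} ∪ {T} = {A,T} (union, +1)
AEMQZ@3: {A,G} ∩ {A,T} = {A} (intersection, +0)
QZ@4: {G} ∪ {A} = {A,G} (union, +1)
AQZ@4: {T} ∪ {A,G} = {A,G,T} (union, +1)
EM@4: {C} ∪ {T} = {C,T} (union, +1)
AEMQZ@4: {A,G,T} ∩ {C,T} = {T} (intersection, +0)
QZ@5: {C} ∪ {A} = {A,C} (union, +1)
AQZ@5: {C} ∩ {A,C} = {C} (intersection, +0)
EM@5: {T} ∩ {T} = {T} (intersection, +0)
AEMQZ@5: {C} ∪ {T} = {C,T} (union, +1)
per-site changes: [2, 2, 2, 2, 3, 2]; total = 13

T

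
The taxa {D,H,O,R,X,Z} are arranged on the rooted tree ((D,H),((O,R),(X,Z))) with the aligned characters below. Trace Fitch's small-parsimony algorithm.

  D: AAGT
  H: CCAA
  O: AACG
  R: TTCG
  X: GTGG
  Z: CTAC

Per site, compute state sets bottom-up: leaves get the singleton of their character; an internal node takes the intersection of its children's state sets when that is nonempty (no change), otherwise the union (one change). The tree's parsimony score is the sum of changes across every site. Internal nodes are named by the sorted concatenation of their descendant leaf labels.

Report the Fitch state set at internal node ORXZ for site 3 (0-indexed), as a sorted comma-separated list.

site 0, node DH: D={A} ∪ H={C} → {A,C} (+1)
site 0, node OR: O={A} ∪ R={T} → {A,T} (+1)
site 0, node XZ: X={G} ∪ Z={C} → {C,G} (+1)
site 0, node ORXZ: OR={A,T} ∪ XZ={C,G} → {A,C,G,T} (+1)
site 0, node DHORXZ: DH={A,C} ∩ ORXZ={A,C,G,T} → {A,C} (+0)
site 1, node DH: D={A} ∪ H={C} → {A,C} (+1)
site 1, node OR: O={A} ∪ R={T} → {A,T} (+1)
site 1, node XZ: X={T} ∩ Z={T} → {T} (+0)
site 1, node ORXZ: OR={A,T} ∩ XZ={T} → {T} (+0)
site 1, node DHORXZ: DH={A,C} ∪ ORXZ={T} → {A,C,T} (+1)
site 2, node DH: D={G} ∪ H={A} → {A,G} (+1)
site 2, node OR: O={C} ∩ R={C} → {C} (+0)
site 2, node XZ: X={G} ∪ Z={A} → {A,G} (+1)
site 2, node ORXZ: OR={C} ∪ XZ={A,G} → {A,C,G} (+1)
site 2, node DHORXZ: DH={A,G} ∩ ORXZ={A,C,G} → {A,G} (+0)
site 3, node DH: D={T} ∪ H={A} → {A,T} (+1)
site 3, node OR: O={G} ∩ R={G} → {G} (+0)
site 3, node XZ: X={G} ∪ Z={C} → {C,G} (+1)
site 3, node ORXZ: OR={G} ∩ XZ={C,G} → {G} (+0)
site 3, node DHORXZ: DH={A,T} ∪ ORXZ={G} → {A,G,T} (+1)
per-site changes: [4, 3, 3, 3]; total = 13

G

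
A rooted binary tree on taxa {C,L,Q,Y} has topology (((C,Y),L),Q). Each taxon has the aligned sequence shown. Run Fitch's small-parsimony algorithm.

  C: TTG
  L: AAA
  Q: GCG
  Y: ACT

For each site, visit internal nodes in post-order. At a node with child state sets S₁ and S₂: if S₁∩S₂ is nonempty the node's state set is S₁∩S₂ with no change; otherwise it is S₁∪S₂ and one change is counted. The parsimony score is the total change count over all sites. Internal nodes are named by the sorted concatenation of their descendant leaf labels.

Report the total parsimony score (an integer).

6

site 0, node CY: C={T} ∪ Y={A} → {A,T} (+1)
site 0, node CLY: CY={A,T} ∩ L={A} → {A} (+0)
site 0, node CLQY: CLY={A} ∪ Q={G} → {A,G} (+1)
site 1, node CY: C={T} ∪ Y={C} → {C,T} (+1)
site 1, node CLY: CY={C,T} ∪ L={A} → {A,C,T} (+1)
site 1, node CLQY: CLY={A,C,T} ∩ Q={C} → {C} (+0)
site 2, node CY: C={G} ∪ Y={T} → {G,T} (+1)
site 2, node CLY: CY={G,T} ∪ L={A} → {A,G,T} (+1)
site 2, node CLQY: CLY={A,G,T} ∩ Q={G} → {G} (+0)
per-site changes: [2, 2, 2]; total = 6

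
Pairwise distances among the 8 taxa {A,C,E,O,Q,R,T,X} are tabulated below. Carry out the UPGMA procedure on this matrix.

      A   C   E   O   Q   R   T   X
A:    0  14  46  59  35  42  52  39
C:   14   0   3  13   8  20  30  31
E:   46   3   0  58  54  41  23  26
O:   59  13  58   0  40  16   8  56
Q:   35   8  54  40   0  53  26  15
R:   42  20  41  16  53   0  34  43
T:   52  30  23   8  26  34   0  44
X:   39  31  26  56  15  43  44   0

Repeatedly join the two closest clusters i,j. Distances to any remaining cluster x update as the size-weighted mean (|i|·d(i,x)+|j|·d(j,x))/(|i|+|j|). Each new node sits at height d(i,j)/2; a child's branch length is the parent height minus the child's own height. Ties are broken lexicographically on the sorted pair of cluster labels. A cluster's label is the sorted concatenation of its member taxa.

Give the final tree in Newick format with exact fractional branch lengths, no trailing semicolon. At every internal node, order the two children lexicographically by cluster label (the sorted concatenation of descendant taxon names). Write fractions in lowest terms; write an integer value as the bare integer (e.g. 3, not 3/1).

((A:67/4,((C:3/2,E:3/2):107/8,(Q:15/2,X:15/2):59/8):15/8):13/4,((O:4,T:4):17/2,R:25/2):15/2)

iteration 1: select C,E (d=3); attach at lengths (3/2, 3/2); label the merged cluster CE
  updated: d(A,CE)=30, d(CE,O)=71/2, d(CE,Q)=31, d(CE,R)=61/2, d(CE,T)=53/2, d(CE,X)=57/2
iteration 2: select O,T (d=8); attach at lengths (4, 4); label the merged cluster OT
  updated: d(A,OT)=111/2, d(CE,OT)=31, d(OT,Q)=33, d(OT,R)=25, d(OT,X)=50
iteration 3: select Q,X (d=15); attach at lengths (15/2, 15/2); label the merged cluster QX
  updated: d(A,QX)=37, d(CE,QX)=119/4, d(OT,QX)=83/2, d(QX,R)=48
iteration 4: select OT,R (d=25); attach at lengths (17/2, 25/2); label the merged cluster ORT
  updated: d(A,ORT)=51, d(CE,ORT)=185/6, d(ORT,QX)=131/3
iteration 5: select CE,QX (d=119/4); attach at lengths (107/8, 59/8); label the merged cluster CEQX
  updated: d(A,CEQX)=67/2, d(CEQX,ORT)=149/4
iteration 6: select A,CEQX (d=67/2); attach at lengths (67/4, 15/8); label the merged cluster ACEQX
  updated: d(ACEQX,ORT)=40
iteration 7: select ACEQX,ORT (d=40); attach at lengths (13/4, 15/2); label the merged cluster ACEOQRTX
final tree: ((A:67/4,((C:3/2,E:3/2):107/8,(Q:15/2,X:15/2):59/8):15/8):13/4,((O:4,T:4):17/2,R:25/2):15/2)
total length: 777/8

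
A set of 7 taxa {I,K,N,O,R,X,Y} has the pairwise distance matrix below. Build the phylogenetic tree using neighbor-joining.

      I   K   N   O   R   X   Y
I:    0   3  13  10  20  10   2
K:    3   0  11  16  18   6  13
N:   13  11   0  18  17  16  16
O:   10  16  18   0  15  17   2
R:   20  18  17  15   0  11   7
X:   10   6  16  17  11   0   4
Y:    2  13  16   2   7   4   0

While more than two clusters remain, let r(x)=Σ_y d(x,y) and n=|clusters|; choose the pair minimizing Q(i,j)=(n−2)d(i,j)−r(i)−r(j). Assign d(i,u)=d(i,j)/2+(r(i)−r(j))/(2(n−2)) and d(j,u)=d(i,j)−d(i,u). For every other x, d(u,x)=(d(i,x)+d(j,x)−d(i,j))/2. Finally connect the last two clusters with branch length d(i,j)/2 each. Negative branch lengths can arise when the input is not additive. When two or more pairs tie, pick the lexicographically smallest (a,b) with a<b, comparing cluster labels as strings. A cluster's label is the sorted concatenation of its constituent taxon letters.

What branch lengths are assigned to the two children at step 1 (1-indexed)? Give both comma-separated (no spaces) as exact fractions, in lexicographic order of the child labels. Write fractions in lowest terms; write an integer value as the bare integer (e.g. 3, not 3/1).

22/5,-12/5

iteration 1: select O,Y (d=2, Q=-112); attach at lengths (22/5, -12/5); label the merged cluster OY
  updated: d(I,OY)=5, d(K,OY)=27/2, d(N,OY)=16, d(OY,R)=10, d(OY,X)=19/2
iteration 2: select I,K (d=3, Q=-181/2); attach at lengths (23/16, 25/16); label the merged cluster IK
  updated: d(IK,N)=21/2, d(IK,OY)=31/4, d(IK,R)=35/2, d(IK,X)=13/2
iteration 3: select IK,N (d=21/2, Q=-281/4); attach at lengths (19/8, 65/8); label the merged cluster IKN
  updated: d(IKN,OY)=53/8, d(IKN,R)=12, d(IKN,X)=6
iteration 4: select IKN,X (d=6, Q=-313/8); attach at lengths (81/32, 111/32); label the merged cluster IKNX
  updated: d(IKNX,OY)=81/16, d(IKNX,R)=17/2
iteration 5: select IKNX,OY (d=81/16, Q=-377/16); attach at lengths (57/32, 105/32); label the merged cluster IKNOXY
  updated: d(IKNOXY,R)=215/32
iteration 6: select IKNOXY,R (d=215/32); attach at lengths (215/64, 215/64); label the merged cluster IKNORXY
final tree: (((((I:23/16,K:25/16):19/8,N:65/8):81/32,X:111/32):57/32,(O:22/5,Y:-12/5):105/32):215/64,R:215/64)
total length: 1065/32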